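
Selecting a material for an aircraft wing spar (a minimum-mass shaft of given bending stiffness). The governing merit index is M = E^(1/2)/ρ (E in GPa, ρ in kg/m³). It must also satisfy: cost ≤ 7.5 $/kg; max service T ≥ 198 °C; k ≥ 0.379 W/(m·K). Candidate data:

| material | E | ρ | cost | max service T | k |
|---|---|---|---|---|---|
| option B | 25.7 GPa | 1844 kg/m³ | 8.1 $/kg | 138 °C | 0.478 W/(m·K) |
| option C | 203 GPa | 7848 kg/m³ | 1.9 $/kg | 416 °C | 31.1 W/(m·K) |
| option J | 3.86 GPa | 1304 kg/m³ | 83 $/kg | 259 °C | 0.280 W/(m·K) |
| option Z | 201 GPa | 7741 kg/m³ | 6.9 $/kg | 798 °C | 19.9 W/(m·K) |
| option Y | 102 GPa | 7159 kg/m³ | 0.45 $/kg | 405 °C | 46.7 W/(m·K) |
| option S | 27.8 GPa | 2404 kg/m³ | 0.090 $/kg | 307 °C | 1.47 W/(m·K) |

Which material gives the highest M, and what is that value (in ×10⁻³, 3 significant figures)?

Screen on constraints: cost ≤ 7.5 $/kg; max service T ≥ 198 °C; k ≥ 0.379 W/(m·K). Survivors: option C, option Z, option Y, option S.
Per-candidate index values:
  option S: M = 2.19×10⁻³
  option Z: M = 1.83×10⁻³
  option C: M = 1.82×10⁻³
  option Y: M = 1.41×10⁻³
Option S has the largest M.

option S, M = 2.19×10⁻³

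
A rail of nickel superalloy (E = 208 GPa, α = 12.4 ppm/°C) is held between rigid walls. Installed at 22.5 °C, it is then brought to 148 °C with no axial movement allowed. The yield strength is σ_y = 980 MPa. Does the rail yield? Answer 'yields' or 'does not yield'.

does not yield

ΔT = 125.5 K. Constrained thermal stress σ = E·α·ΔT = 208.0×10³ MPa × 12.4×10⁻⁶ × 125.5 = 324 MPa (compressive).
Compare to σ_y = 980 MPa: σ < σ_y, so it does not yield.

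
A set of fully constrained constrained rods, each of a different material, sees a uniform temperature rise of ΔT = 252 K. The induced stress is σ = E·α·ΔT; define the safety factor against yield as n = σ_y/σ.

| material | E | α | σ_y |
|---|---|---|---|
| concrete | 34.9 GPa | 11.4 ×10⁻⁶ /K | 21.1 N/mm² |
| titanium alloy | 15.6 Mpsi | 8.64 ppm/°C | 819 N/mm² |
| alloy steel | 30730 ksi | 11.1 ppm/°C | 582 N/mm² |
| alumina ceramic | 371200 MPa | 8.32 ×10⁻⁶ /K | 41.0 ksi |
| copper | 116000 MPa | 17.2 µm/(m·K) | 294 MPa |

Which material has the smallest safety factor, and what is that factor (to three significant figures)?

Converting E to GPa, α to ×10⁻⁶/K, σ_y to MPa, then σ and n for each:
  concrete: E = 34.90, α = 11.4, σ_y = 21.10 → σ = 100 MPa, n = 0.210
  titanium alloy: E = 107.6, α = 8.64, σ_y = 819.0 → σ = 234 MPa, n = 3.50
  alloy steel: E = 211.9, α = 11.1, σ_y = 582.0 → σ = 593 MPa, n = 0.982
  alumina ceramic: E = 371.2, α = 8.32, σ_y = 282.7 → σ = 778 MPa, n = 0.363
  copper: E = 116.0, α = 17.2, σ_y = 294.0 → σ = 503 MPa, n = 0.585
Smallest n: concrete with n = 0.210.

concrete, n = 0.210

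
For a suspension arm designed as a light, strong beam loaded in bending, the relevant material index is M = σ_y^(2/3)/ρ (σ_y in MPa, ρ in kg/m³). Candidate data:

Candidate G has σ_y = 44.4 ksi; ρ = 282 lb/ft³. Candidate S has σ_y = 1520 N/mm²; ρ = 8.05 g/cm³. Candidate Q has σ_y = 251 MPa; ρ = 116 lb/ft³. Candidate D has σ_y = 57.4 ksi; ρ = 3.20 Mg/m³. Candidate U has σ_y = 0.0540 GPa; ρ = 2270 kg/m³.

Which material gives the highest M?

candidate Q

Normalizing units and computing the index:
  candidate G: σ_y = 306.1 MPa, ρ = 4517 kg/m³
  candidate S: σ_y = 1520 MPa, ρ = 8050 kg/m³
  candidate Q: σ_y = 251.0 MPa, ρ = 1858 kg/m³
  candidate D: σ_y = 395.8 MPa, ρ = 3200 kg/m³
  candidate U: σ_y = 54.00 MPa, ρ = 2270 kg/m³
  candidate Q: M = 21.4×10⁻³
  candidate D: M = 16.8×10⁻³
  candidate S: M = 16.4×10⁻³
  candidate G: M = 10.1×10⁻³
  candidate U: M = 6.29×10⁻³
Candidate Q has the largest M.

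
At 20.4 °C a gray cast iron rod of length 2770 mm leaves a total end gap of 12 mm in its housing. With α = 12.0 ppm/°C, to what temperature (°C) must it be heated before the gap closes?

381 °C

α·L₀·ΔT = 12.0 mm ⇒ ΔT = 12.0 / (12.0×10⁻⁶ × 2770.0) = 361.0 K.
T = 20.4 + 361.0 = 381.4 °C.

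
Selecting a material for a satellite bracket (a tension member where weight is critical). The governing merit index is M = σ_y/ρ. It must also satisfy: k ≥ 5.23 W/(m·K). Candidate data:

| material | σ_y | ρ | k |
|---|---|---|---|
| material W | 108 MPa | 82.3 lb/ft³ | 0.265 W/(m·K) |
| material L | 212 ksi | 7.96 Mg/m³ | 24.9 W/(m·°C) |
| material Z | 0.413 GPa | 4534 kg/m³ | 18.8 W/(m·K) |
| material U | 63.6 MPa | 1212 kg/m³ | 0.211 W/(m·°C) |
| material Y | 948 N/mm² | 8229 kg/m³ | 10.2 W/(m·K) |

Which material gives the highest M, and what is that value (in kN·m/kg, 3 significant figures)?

Screen on constraints: k ≥ 5.23 W/(m·K). Survivors: material L, material Z, material Y.
After converting to SI:
  material L: σ_y = 1462 MPa, ρ = 7960 kg/m³
  material Z: σ_y = 413.0 MPa, ρ = 4534 kg/m³
  material Y: σ_y = 948.0 MPa, ρ = 8229 kg/m³
  material L: M = 184 kN·m/kg
  material Y: M = 115 kN·m/kg
  material Z: M = 91.1 kN·m/kg
The maximum is for material L.

material L, M = 184 kN·m/kg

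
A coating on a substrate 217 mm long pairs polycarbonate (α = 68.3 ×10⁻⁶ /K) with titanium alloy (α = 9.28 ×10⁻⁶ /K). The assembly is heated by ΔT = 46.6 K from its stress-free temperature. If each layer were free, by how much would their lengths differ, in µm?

597 µm

Δα = |68.3 − 9.28|×10⁻⁶/K = 59.0×10⁻⁶/K.
ΔL_mismatch = Δα·L·ΔT = 59.0×10⁻⁶ × 217.0 mm × 46.6 K = 597 µm.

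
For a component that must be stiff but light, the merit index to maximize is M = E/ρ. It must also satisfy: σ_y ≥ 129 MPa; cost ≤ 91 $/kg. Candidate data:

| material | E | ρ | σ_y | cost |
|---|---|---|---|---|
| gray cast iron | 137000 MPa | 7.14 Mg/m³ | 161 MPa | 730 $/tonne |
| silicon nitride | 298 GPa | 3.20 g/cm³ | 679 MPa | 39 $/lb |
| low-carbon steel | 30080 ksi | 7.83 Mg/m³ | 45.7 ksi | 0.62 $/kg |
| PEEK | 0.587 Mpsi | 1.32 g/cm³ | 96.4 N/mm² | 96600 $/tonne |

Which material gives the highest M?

silicon nitride

Screen on constraints: σ_y ≥ 129 MPa; cost ≤ 91 $/kg. Survivors: gray cast iron, silicon nitride, low-carbon steel.
Normalizing units and computing the index:
  gray cast iron: E = 137.0 GPa, ρ = 7140 kg/m³
  silicon nitride: E = 298.0 GPa, ρ = 3200 kg/m³
  low-carbon steel: E = 207.4 GPa, ρ = 7830 kg/m³
  silicon nitride: M = 93.1 MN·m/kg
  low-carbon steel: M = 26.5 MN·m/kg
  gray cast iron: M = 19.2 MN·m/kg
Silicon nitride has the largest M.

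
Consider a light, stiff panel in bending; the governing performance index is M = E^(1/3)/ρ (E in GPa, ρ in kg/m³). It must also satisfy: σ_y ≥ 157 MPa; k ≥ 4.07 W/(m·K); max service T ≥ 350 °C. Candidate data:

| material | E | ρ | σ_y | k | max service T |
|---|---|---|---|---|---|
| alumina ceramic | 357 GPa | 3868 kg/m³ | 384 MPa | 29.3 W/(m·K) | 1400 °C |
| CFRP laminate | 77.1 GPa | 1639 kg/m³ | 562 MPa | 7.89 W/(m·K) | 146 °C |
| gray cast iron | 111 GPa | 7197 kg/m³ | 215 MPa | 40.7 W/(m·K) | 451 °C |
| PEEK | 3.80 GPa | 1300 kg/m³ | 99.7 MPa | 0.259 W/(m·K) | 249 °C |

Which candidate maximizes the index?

alumina ceramic

Screen on constraints: σ_y ≥ 157 MPa; k ≥ 4.07 W/(m·K); max service T ≥ 350 °C. Survivors: alumina ceramic, gray cast iron.
Computing M directly (units already consistent):
  alumina ceramic: M = 1.83×10⁻³
  gray cast iron: M = 0.668×10⁻³
Alumina ceramic ranks first.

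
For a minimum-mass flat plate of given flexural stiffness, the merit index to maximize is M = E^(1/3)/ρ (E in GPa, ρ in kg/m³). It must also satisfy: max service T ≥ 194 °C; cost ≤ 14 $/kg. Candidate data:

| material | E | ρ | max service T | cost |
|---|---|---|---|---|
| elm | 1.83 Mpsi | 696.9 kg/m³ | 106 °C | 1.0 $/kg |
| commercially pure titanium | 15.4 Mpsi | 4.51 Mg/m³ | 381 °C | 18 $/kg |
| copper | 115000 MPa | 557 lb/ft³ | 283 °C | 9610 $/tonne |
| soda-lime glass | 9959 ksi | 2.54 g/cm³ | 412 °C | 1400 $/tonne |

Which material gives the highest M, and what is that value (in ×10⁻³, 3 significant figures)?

soda-lime glass, M = 1.61×10⁻³

Screen on constraints: max service T ≥ 194 °C; cost ≤ 14 $/kg. Survivors: copper, soda-lime glass.
Convert each candidate to consistent units, then evaluate M:
  copper: E = 115.0 GPa, ρ = 8922 kg/m³
  soda-lime glass: E = 68.66 GPa, ρ = 2540 kg/m³
  soda-lime glass: M = 1.61×10⁻³
  copper: M = 0.545×10⁻³
Soda-lime glass ranks first.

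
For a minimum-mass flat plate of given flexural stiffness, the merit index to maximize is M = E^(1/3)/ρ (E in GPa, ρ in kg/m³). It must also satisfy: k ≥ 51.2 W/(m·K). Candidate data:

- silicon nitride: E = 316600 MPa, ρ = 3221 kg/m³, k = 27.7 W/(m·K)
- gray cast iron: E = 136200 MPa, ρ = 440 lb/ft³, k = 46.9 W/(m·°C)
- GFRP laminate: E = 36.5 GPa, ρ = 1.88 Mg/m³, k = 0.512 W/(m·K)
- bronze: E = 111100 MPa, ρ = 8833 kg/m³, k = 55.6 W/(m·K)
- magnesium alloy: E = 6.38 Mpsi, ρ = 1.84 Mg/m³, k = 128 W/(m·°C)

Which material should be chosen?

Screen on constraints: k ≥ 51.2 W/(m·K). Survivors: bronze, magnesium alloy.
In SI units:
  bronze: E = 111.1 GPa, ρ = 8833 kg/m³
  magnesium alloy: E = 43.99 GPa, ρ = 1840 kg/m³
  magnesium alloy: M = 1.92×10⁻³
  bronze: M = 0.544×10⁻³
The maximum is for magnesium alloy.

magnesium alloy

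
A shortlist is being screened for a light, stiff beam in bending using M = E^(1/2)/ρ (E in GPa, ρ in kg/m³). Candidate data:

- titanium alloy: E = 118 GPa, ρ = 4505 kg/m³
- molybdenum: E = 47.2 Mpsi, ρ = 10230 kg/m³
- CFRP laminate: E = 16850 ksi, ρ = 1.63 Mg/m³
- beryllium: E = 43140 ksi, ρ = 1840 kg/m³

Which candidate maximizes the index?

Putting every candidate on a common basis:
  titanium alloy: E = 118.0 GPa, ρ = 4505 kg/m³
  molybdenum: E = 325.4 GPa, ρ = 10230 kg/m³
  CFRP laminate: E = 116.2 GPa, ρ = 1630 kg/m³
  beryllium: E = 297.4 GPa, ρ = 1840 kg/m³
  beryllium: M = 9.37×10⁻³
  CFRP laminate: M = 6.61×10⁻³
  titanium alloy: M = 2.41×10⁻³
  molybdenum: M = 1.76×10⁻³
The maximum is for beryllium.

beryllium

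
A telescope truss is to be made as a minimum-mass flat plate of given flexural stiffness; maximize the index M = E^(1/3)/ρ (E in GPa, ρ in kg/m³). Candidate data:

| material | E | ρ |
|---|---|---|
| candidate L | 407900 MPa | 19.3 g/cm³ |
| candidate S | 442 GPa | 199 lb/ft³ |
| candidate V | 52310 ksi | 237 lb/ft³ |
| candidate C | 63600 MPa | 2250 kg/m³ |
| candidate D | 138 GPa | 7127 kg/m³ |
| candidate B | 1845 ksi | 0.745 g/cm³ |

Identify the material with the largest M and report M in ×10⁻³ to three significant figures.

After converting to SI:
  candidate L: E = 407.9 GPa, ρ = 19300 kg/m³
  candidate S: E = 442.0 GPa, ρ = 3188 kg/m³
  candidate V: E = 360.7 GPa, ρ = 3796 kg/m³
  candidate C: E = 63.60 GPa, ρ = 2250 kg/m³
  candidate D: E = 138.0 GPa, ρ = 7127 kg/m³
  candidate B: E = 12.72 GPa, ρ = 745.0 kg/m³
  candidate B: M = 3.13×10⁻³
  candidate S: M = 2.39×10⁻³
  candidate V: M = 1.87×10⁻³
  candidate C: M = 1.77×10⁻³
  candidate D: M = 0.725×10⁻³
  candidate L: M = 0.384×10⁻³
Candidate B ranks first.

candidate B, M = 3.13×10⁻³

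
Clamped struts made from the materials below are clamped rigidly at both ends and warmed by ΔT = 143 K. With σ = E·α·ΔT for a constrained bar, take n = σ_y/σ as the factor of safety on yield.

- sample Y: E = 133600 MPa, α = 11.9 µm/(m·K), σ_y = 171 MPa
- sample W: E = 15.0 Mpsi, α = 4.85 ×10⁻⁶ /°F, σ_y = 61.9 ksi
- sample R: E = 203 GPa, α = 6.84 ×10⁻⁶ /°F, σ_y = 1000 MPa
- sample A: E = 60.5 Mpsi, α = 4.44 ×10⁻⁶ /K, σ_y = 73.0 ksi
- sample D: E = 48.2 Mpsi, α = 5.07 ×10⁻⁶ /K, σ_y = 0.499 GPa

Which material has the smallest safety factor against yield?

With everything in SI (GPa, ×10⁻⁶/K, MPa):
  sample Y: E = 133.6, α = 11.9, σ_y = 171.0 → σ = 227 MPa, n = 0.752
  sample W: E = 103.4, α = 8.73, σ_y = 426.8 → σ = 129 MPa, n = 3.31
  sample R: E = 203.0, α = 12.3, σ_y = 1000 → σ = 357 MPa, n = 2.80
  sample A: E = 417.1, α = 4.44, σ_y = 503.3 → σ = 265 MPa, n = 1.90
  sample D: E = 332.3, α = 5.07, σ_y = 499.0 → σ = 241 MPa, n = 2.07
The minimum is sample Y at n = 0.752.

sample Y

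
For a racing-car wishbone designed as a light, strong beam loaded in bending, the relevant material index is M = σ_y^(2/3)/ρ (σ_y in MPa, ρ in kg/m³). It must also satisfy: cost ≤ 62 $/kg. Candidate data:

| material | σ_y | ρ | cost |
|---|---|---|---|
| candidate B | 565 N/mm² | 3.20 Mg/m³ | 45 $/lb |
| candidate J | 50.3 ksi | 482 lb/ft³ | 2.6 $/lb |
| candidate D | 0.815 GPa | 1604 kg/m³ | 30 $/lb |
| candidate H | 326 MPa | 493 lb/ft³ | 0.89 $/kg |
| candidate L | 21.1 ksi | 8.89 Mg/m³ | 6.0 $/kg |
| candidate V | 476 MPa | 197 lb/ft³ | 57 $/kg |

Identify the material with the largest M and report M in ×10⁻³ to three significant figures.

candidate V, M = 19.3×10⁻³

Screen on constraints: cost ≤ 62 $/kg. Survivors: candidate J, candidate H, candidate L, candidate V.
Convert each candidate to consistent units, then evaluate M:
  candidate J: σ_y = 346.8 MPa, ρ = 7721 kg/m³
  candidate H: σ_y = 326.0 MPa, ρ = 7897 kg/m³
  candidate L: σ_y = 145.5 MPa, ρ = 8890 kg/m³
  candidate V: σ_y = 476.0 MPa, ρ = 3156 kg/m³
  candidate V: M = 19.3×10⁻³
  candidate J: M = 6.39×10⁻³
  candidate H: M = 6.00×10⁻³
  candidate L: M = 3.11×10⁻³
The maximum is for candidate V.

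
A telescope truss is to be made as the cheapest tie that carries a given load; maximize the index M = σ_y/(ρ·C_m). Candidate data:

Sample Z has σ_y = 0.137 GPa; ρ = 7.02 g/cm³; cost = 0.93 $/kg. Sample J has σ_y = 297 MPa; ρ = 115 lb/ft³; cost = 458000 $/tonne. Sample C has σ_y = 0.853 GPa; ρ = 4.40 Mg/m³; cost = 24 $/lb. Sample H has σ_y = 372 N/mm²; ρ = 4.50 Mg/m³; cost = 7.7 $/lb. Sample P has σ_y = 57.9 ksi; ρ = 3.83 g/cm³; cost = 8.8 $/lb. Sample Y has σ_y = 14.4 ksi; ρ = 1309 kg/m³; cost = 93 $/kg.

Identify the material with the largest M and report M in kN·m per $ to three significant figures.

sample Z, M = 21.0 kN·m per $

After converting to SI:
  sample Z: σ_y = 137.0 MPa, ρ = 7020 kg/m³, cost = 0.9300 $/kg
  sample J: σ_y = 297.0 MPa, ρ = 1842 kg/m³, cost = 458.0 $/kg
  sample C: σ_y = 853.0 MPa, ρ = 4400 kg/m³, cost = 52.91 $/kg
  sample H: σ_y = 372.0 MPa, ρ = 4500 kg/m³, cost = 16.98 $/kg
  sample P: σ_y = 399.2 MPa, ρ = 3830 kg/m³, cost = 19.40 $/kg
  sample Y: σ_y = 99.28 MPa, ρ = 1309 kg/m³, cost = 93.00 $/kg
  sample Z: M = 21.0 kN·m per $
  sample P: M = 5.37 kN·m per $
  sample H: M = 4.87 kN·m per $
  sample C: M = 3.66 kN·m per $
  sample Y: M = 0.816 kN·m per $
  sample J: M = 0.352 kN·m per $
The maximum is for sample Z.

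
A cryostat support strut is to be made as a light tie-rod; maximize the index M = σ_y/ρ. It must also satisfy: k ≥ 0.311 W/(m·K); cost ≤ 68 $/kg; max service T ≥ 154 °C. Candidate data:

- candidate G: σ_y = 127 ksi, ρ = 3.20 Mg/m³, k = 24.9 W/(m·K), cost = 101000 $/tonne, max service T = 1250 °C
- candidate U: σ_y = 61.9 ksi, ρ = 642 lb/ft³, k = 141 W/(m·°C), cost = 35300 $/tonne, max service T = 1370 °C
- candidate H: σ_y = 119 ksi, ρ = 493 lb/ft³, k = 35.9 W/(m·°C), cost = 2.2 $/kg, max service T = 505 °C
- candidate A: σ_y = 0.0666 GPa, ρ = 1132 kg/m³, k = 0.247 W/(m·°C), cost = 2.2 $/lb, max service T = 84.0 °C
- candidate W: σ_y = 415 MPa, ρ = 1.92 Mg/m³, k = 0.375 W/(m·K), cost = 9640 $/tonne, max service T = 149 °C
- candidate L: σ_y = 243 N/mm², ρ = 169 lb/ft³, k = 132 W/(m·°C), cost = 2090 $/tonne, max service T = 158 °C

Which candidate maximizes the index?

candidate H

Screen on constraints: k ≥ 0.311 W/(m·K); cost ≤ 68 $/kg; max service T ≥ 154 °C. Survivors: candidate U, candidate H, candidate L.
Putting every candidate on a common basis:
  candidate U: σ_y = 426.8 MPa, ρ = 10280 kg/m³
  candidate H: σ_y = 820.5 MPa, ρ = 7897 kg/m³
  candidate L: σ_y = 243.0 MPa, ρ = 2707 kg/m³
  candidate H: M = 104 kN·m/kg
  candidate L: M = 89.8 kN·m/kg
  candidate U: M = 41.5 kN·m/kg
Candidate H ranks first.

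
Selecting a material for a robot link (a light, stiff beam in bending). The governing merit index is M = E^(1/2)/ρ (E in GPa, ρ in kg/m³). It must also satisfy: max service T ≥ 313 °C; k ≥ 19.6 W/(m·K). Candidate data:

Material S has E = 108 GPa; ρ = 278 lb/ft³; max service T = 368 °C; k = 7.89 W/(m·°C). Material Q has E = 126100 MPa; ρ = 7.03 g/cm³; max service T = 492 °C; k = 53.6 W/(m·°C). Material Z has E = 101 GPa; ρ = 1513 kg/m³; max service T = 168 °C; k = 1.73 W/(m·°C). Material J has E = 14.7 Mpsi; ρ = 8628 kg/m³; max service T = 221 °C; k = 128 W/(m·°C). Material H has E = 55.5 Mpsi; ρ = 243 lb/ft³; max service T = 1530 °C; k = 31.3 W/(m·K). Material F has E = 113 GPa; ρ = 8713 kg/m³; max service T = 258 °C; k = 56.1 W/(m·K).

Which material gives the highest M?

material H

Screen on constraints: max service T ≥ 313 °C; k ≥ 19.6 W/(m·K). Survivors: material Q, material H.
After converting to SI:
  material Q: E = 126.1 GPa, ρ = 7030 kg/m³
  material H: E = 382.7 GPa, ρ = 3892 kg/m³
  material H: M = 5.03×10⁻³
  material Q: M = 1.60×10⁻³
Material H has the largest M.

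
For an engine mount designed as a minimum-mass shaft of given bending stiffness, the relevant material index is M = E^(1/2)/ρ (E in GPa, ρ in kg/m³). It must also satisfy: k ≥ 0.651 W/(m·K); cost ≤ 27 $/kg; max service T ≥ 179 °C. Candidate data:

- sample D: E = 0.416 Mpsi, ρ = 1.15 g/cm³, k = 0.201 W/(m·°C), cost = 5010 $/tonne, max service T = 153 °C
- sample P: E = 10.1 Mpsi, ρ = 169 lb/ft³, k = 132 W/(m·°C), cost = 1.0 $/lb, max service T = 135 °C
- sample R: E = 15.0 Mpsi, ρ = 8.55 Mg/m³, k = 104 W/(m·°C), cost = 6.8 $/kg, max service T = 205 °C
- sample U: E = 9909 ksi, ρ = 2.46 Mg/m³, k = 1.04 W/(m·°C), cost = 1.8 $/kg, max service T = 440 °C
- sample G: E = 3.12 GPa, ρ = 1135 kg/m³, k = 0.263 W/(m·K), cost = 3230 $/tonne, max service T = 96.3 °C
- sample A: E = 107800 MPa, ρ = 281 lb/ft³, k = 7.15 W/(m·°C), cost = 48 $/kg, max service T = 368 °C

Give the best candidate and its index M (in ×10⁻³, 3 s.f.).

sample U, M = 3.36×10⁻³

Screen on constraints: k ≥ 0.651 W/(m·K); cost ≤ 27 $/kg; max service T ≥ 179 °C. Survivors: sample R, sample U.
Normalizing units and computing the index:
  sample R: E = 103.4 GPa, ρ = 8550 kg/m³
  sample U: E = 68.32 GPa, ρ = 2460 kg/m³
  sample U: M = 3.36×10⁻³
  sample R: M = 1.19×10⁻³
Highest index: sample U.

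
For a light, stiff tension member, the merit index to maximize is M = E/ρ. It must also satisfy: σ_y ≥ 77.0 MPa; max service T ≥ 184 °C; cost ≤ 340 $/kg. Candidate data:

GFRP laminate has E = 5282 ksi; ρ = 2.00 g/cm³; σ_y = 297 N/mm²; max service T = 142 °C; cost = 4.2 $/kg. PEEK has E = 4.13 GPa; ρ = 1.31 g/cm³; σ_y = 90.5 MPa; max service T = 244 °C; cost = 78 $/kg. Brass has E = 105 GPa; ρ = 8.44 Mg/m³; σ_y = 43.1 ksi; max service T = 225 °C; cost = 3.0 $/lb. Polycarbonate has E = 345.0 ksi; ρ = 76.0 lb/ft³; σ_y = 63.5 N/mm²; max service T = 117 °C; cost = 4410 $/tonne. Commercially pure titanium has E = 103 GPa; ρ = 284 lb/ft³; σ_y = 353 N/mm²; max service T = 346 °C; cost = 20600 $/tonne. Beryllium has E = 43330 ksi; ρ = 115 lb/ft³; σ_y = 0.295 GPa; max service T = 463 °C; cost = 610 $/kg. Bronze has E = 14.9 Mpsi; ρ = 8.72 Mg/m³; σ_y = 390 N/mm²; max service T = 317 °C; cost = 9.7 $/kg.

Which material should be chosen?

Screen on constraints: σ_y ≥ 77.0 MPa; max service T ≥ 184 °C; cost ≤ 340 $/kg. Survivors: PEEK, brass, commercially pure titanium, bronze.
In SI units:
  PEEK: E = 4.130 GPa, ρ = 1310 kg/m³
  brass: E = 105.0 GPa, ρ = 8440 kg/m³
  commercially pure titanium: E = 103.0 GPa, ρ = 4549 kg/m³
  bronze: E = 102.7 GPa, ρ = 8720 kg/m³
  commercially pure titanium: M = 22.6 MN·m/kg
  brass: M = 12.4 MN·m/kg
  bronze: M = 11.8 MN·m/kg
  PEEK: M = 3.15 MN·m/kg
Highest index: commercially pure titanium.

commercially pure titanium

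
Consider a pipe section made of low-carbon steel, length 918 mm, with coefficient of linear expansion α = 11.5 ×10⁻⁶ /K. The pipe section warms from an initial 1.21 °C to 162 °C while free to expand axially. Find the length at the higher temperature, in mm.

ΔT = 162 − 1.21 = 160.8 K.
ΔL = α·L₀·ΔT = 11.5×10⁻⁶ × 918 mm × 160.8 K = 1.70 mm.
L = L₀ + ΔL = 918 + 1.70 = 919.70 mm.

919.70 mm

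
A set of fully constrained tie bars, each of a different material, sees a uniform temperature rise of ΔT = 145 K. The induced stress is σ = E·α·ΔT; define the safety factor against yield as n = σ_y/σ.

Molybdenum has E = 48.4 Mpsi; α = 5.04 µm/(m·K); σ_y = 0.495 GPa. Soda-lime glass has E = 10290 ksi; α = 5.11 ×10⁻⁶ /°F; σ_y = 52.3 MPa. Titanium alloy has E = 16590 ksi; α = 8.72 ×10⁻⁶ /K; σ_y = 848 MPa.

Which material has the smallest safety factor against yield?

soda-lime glass

Per material, after unit conversion:
  molybdenum: E = 333.7, α = 5.04, σ_y = 495.0 → σ = 244 MPa, n = 2.03
  soda-lime glass: E = 70.95, α = 9.20, σ_y = 52.30 → σ = 94.6 MPa, n = 0.553
  titanium alloy: E = 114.4, α = 8.72, σ_y = 848.0 → σ = 145 MPa, n = 5.86
Soda-lime glass has the lowest safety factor, n = 0.553.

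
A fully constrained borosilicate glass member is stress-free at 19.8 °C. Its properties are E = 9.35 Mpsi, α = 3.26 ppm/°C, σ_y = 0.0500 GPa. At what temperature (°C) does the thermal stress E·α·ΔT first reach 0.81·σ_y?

213 °C

E = 9.35 Mpsi = 64.47 GPa.
σ_y = 0.0500 GPa = 50.00 MPa.
E·α·ΔT = 40.50 MPa ⇒ ΔT = 40.50 / (64.47×10³ × 3.26×10⁻⁶) = 192.7 K.
T = 19.8 + 192.7 = 212.5 °C.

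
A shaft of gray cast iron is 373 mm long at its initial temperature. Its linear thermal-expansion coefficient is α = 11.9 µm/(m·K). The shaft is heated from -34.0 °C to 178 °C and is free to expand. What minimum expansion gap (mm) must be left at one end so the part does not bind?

0.941 mm

ΔT = 178 − (-34.0) = 212.0 K.
ΔL = α·L₀·ΔT = 11.9×10⁻⁶ × 373 mm × 212.0 K = 0.941 mm.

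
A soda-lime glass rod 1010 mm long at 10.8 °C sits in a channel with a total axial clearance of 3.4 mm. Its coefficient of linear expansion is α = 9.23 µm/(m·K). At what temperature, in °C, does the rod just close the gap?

376 °C

α·L₀·ΔT = 3.4 mm ⇒ ΔT = 3.4 / (9.23×10⁻⁶ × 1010.0) = 364.7 K.
T = 10.8 + 364.7 = 375.5 °C.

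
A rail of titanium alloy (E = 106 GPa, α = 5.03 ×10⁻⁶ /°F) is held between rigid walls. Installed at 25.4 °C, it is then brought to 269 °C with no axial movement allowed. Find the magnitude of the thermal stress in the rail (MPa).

α = 5.03×10⁻⁶/°F × 9/5 = 9.05×10⁻⁶/K.
ΔT = 243.6 K. Constrained thermal stress σ = E·α·ΔT = 106.0×10³ MPa × 9.05×10⁻⁶ × 243.6 = 234 MPa (compressive).

234 MPa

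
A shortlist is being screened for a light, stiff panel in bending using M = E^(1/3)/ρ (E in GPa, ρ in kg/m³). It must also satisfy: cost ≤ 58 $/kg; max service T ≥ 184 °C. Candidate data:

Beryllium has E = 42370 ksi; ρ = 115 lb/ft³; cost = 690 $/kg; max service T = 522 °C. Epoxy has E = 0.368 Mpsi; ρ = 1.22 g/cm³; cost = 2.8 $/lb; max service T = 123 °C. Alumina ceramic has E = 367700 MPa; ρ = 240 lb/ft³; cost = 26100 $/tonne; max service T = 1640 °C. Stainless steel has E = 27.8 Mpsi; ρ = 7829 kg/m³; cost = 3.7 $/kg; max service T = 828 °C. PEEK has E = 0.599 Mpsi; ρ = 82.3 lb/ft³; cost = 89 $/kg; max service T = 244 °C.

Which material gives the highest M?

alumina ceramic

Screen on constraints: cost ≤ 58 $/kg; max service T ≥ 184 °C. Survivors: alumina ceramic, stainless steel.
Normalizing units and computing the index:
  alumina ceramic: E = 367.7 GPa, ρ = 3844 kg/m³
  stainless steel: E = 191.7 GPa, ρ = 7829 kg/m³
  alumina ceramic: M = 1.86×10⁻³
  stainless steel: M = 0.736×10⁻³
Alumina ceramic ranks first.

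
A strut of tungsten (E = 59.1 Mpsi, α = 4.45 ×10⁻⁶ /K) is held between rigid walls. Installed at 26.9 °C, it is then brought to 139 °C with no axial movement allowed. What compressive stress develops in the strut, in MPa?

203 MPa

E = 59.1 Mpsi = 407.5 GPa.
ΔT = 112.1 K. Constrained thermal stress σ = E·α·ΔT = 407.5×10³ MPa × 4.45×10⁻⁶ × 112.1 = 203 MPa (compressive).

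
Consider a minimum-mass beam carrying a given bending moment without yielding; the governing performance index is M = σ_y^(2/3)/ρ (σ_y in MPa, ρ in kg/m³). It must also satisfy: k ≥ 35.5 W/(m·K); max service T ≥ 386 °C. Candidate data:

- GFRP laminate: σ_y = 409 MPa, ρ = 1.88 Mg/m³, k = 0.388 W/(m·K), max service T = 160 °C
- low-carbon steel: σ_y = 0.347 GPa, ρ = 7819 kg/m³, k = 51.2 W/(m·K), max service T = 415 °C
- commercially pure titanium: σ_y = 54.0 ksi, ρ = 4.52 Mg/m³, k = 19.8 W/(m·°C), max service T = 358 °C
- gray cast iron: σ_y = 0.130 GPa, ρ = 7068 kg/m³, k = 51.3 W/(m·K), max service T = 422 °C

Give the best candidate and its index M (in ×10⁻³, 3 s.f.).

low-carbon steel, M = 6.32×10⁻³

Screen on constraints: k ≥ 35.5 W/(m·K); max service T ≥ 386 °C. Survivors: low-carbon steel, gray cast iron.
After converting to SI:
  low-carbon steel: σ_y = 347.0 MPa, ρ = 7819 kg/m³
  gray cast iron: σ_y = 130.0 MPa, ρ = 7068 kg/m³
  low-carbon steel: M = 6.32×10⁻³
  gray cast iron: M = 3.63×10⁻³
Low-carbon steel ranks first.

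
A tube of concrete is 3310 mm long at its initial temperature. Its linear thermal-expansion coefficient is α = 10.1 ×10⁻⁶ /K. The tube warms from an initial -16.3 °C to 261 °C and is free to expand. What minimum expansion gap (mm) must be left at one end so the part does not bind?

ΔT = 261 − (-16.3) = 277.3 K.
ΔL = α·L₀·ΔT = 10.1×10⁻⁶ × 3310 mm × 277.3 K = 9.27 mm.

9.27 mm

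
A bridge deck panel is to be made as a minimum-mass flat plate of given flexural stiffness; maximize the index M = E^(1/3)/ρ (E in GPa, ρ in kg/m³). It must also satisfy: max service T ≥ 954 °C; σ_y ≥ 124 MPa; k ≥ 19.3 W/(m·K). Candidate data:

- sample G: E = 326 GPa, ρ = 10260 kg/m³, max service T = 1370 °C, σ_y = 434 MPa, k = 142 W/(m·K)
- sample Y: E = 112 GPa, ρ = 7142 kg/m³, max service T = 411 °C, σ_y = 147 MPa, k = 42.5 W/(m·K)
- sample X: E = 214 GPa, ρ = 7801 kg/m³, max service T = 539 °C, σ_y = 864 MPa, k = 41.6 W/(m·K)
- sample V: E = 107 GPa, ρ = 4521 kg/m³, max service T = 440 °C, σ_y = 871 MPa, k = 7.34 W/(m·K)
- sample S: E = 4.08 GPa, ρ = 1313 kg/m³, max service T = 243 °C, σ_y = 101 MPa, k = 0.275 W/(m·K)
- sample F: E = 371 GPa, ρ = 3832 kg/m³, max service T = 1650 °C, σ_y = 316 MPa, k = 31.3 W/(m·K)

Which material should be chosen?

sample F

Screen on constraints: max service T ≥ 954 °C; σ_y ≥ 124 MPa; k ≥ 19.3 W/(m·K). Survivors: sample G, sample F.
Evaluate M for each candidate:
  sample F: M = 1.88×10⁻³
  sample G: M = 0.671×10⁻³
The maximum is for sample F.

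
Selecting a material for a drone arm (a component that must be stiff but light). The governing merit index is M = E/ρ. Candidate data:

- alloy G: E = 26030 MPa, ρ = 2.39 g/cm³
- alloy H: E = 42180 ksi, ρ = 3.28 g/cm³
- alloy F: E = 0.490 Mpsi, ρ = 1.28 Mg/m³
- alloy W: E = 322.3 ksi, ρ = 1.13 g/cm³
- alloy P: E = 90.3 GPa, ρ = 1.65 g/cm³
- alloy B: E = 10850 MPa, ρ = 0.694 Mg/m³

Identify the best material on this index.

Putting every candidate on a common basis:
  alloy G: E = 26.03 GPa, ρ = 2390 kg/m³
  alloy H: E = 290.8 GPa, ρ = 3280 kg/m³
  alloy F: E = 3.378 GPa, ρ = 1280 kg/m³
  alloy W: E = 2.222 GPa, ρ = 1130 kg/m³
  alloy P: E = 90.30 GPa, ρ = 1650 kg/m³
  alloy B: E = 10.85 GPa, ρ = 694.0 kg/m³
  alloy H: M = 88.7 MN·m/kg
  alloy P: M = 54.7 MN·m/kg
  alloy B: M = 15.6 MN·m/kg
  alloy G: M = 10.9 MN·m/kg
  alloy F: M = 2.64 MN·m/kg
  alloy W: M = 1.97 MN·m/kg
Highest index: alloy H.

alloy H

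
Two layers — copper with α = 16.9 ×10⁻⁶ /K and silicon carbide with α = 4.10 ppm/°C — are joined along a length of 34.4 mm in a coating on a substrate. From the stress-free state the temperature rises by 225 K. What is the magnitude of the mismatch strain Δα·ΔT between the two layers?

Δα = |16.9 − 4.10|×10⁻⁶/K = 12.8×10⁻⁶/K.
Mismatch strain = Δα·ΔT = 12.8×10⁻⁶ × 225.0 = 2.88×10⁻³.

2.88×10⁻³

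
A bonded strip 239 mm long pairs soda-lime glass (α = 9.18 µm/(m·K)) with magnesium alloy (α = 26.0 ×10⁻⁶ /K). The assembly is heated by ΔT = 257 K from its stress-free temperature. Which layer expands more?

α(soda-lime glass) = 9.18×10⁻⁶/K vs α(magnesium alloy) = 26.0×10⁻⁶/K.
Higher α expands more for the same ΔT: magnesium alloy.

magnesium alloy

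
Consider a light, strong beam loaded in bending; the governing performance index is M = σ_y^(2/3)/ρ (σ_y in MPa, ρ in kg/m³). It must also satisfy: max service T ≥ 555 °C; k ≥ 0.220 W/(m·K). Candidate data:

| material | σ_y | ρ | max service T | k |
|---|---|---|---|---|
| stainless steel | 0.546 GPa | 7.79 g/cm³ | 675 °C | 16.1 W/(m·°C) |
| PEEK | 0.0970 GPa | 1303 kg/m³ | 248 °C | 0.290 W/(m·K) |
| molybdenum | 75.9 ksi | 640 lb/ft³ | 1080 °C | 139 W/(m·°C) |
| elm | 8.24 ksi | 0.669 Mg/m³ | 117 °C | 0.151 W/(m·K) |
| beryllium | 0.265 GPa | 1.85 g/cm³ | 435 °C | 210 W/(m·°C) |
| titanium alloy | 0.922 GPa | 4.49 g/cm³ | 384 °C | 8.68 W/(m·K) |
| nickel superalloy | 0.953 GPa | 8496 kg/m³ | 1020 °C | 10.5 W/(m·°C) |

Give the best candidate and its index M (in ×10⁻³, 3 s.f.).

Screen on constraints: max service T ≥ 555 °C; k ≥ 0.220 W/(m·K). Survivors: stainless steel, molybdenum, nickel superalloy.
Convert each candidate to consistent units, then evaluate M:
  stainless steel: σ_y = 546.0 MPa, ρ = 7790 kg/m³
  molybdenum: σ_y = 523.3 MPa, ρ = 10250 kg/m³
  nickel superalloy: σ_y = 953.0 MPa, ρ = 8496 kg/m³
  nickel superalloy: M = 11.4×10⁻³
  stainless steel: M = 8.58×10⁻³
  molybdenum: M = 6.33×10⁻³
Highest index: nickel superalloy.

nickel superalloy, M = 11.4×10⁻³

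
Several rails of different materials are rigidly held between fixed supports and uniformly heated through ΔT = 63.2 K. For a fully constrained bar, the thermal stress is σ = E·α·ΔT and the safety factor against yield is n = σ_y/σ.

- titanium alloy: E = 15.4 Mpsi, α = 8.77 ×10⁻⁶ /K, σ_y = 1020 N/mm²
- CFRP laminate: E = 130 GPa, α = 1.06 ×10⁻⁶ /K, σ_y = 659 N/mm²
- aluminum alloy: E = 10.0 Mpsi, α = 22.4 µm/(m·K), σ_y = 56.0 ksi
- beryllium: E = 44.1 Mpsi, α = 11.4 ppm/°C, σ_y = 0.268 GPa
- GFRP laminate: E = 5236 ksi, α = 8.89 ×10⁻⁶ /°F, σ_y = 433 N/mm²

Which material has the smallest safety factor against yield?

Per material, after unit conversion:
  titanium alloy: E = 106.2, α = 8.77, σ_y = 1020 → σ = 58.9 MPa, n = 17.3
  CFRP laminate: E = 130.0, α = 1.06, σ_y = 659.0 → σ = 8.71 MPa, n = 75.7
  aluminum alloy: E = 68.95, α = 22.4, σ_y = 386.1 → σ = 97.6 MPa, n = 3.96
  beryllium: E = 304.1, α = 11.4, σ_y = 268.0 → σ = 219 MPa, n = 1.22
  GFRP laminate: E = 36.10, α = 16.0, σ_y = 433.0 → σ = 36.5 MPa, n = 11.9
Beryllium has the lowest safety factor, n = 1.22.

beryllium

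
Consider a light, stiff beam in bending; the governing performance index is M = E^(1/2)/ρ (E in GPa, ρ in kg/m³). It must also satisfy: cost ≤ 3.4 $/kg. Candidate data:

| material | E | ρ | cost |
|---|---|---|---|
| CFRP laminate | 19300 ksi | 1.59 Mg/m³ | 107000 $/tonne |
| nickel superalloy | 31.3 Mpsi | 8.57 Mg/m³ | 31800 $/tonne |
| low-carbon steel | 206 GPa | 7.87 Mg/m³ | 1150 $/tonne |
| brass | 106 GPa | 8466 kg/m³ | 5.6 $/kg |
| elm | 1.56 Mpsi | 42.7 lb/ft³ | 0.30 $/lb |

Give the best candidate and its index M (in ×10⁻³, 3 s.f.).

Screen on constraints: cost ≤ 3.4 $/kg. Survivors: low-carbon steel, elm.
Convert each candidate to consistent units, then evaluate M:
  low-carbon steel: E = 206.0 GPa, ρ = 7870 kg/m³
  elm: E = 10.76 GPa, ρ = 684.0 kg/m³
  elm: M = 4.79×10⁻³
  low-carbon steel: M = 1.82×10⁻³
Elm ranks first.

elm, M = 4.79×10⁻³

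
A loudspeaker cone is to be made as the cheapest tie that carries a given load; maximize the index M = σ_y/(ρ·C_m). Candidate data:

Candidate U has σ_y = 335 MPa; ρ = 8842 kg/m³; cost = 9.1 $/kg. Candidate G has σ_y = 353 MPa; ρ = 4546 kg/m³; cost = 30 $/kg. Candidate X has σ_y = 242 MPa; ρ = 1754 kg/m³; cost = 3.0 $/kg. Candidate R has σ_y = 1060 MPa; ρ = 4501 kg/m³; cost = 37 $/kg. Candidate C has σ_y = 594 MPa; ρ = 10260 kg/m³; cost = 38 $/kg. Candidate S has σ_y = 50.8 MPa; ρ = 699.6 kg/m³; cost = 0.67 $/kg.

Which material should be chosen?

Per-candidate index values:
  candidate S: M = 108 kN·m per $
  candidate X: M = 46.0 kN·m per $
  candidate R: M = 6.36 kN·m per $
  candidate U: M = 4.16 kN·m per $
  candidate G: M = 2.59 kN·m per $
  candidate C: M = 1.52 kN·m per $
Candidate S has the largest M.

candidate S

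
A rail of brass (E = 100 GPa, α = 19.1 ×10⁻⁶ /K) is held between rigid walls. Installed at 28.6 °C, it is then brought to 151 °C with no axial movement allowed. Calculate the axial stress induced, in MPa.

234 MPa

ΔT = 122.4 K. Constrained thermal stress σ = E·α·ΔT = 100.0×10³ MPa × 19.1×10⁻⁶ × 122.4 = 234 MPa (compressive).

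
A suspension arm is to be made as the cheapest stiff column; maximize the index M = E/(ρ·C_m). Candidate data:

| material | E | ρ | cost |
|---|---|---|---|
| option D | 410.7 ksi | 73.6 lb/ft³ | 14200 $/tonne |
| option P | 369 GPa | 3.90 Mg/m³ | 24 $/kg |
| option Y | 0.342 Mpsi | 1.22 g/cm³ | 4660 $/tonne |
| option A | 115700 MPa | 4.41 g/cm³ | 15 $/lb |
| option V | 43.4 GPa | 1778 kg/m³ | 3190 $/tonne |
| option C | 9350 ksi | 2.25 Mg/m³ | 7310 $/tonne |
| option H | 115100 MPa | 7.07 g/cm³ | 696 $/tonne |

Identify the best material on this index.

option H

Convert each candidate to consistent units, then evaluate M:
  option D: E = 2.832 GPa, ρ = 1179 kg/m³, cost = 14.20 $/kg
  option P: E = 369.0 GPa, ρ = 3900 kg/m³, cost = 24.00 $/kg
  option Y: E = 2.358 GPa, ρ = 1220 kg/m³, cost = 4.660 $/kg
  option A: E = 115.7 GPa, ρ = 4410 kg/m³, cost = 33.07 $/kg
  option V: E = 43.40 GPa, ρ = 1778 kg/m³, cost = 3.190 $/kg
  option C: E = 64.47 GPa, ρ = 2250 kg/m³, cost = 7.310 $/kg
  option H: E = 115.1 GPa, ρ = 7070 kg/m³, cost = 0.6960 $/kg
  option H: M = 23.4 MN·m per $
  option V: M = 7.65 MN·m per $
  option P: M = 3.94 MN·m per $
  option C: M = 3.92 MN·m per $
  option A: M = 0.793 MN·m per $
  option Y: M = 0.415 MN·m per $
  option D: M = 0.169 MN·m per $
The maximum is for option H.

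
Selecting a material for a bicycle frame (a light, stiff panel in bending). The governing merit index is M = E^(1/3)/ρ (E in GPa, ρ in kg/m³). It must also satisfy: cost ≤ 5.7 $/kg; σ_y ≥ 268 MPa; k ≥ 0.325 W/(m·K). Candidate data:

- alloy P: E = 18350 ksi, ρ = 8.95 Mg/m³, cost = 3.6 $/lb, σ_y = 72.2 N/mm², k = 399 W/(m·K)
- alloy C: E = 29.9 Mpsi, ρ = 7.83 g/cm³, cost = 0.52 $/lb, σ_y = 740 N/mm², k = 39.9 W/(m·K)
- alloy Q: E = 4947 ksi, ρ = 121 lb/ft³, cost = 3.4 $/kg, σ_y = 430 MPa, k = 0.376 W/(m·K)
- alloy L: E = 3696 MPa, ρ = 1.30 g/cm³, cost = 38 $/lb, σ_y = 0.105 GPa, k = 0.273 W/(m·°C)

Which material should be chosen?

alloy Q

Screen on constraints: cost ≤ 5.7 $/kg; σ_y ≥ 268 MPa; k ≥ 0.325 W/(m·K). Survivors: alloy C, alloy Q.
Normalizing units and computing the index:
  alloy C: E = 206.2 GPa, ρ = 7830 kg/m³
  alloy Q: E = 34.11 GPa, ρ = 1938 kg/m³
  alloy Q: M = 1.67×10⁻³
  alloy C: M = 0.754×10⁻³
Alloy Q has the largest M.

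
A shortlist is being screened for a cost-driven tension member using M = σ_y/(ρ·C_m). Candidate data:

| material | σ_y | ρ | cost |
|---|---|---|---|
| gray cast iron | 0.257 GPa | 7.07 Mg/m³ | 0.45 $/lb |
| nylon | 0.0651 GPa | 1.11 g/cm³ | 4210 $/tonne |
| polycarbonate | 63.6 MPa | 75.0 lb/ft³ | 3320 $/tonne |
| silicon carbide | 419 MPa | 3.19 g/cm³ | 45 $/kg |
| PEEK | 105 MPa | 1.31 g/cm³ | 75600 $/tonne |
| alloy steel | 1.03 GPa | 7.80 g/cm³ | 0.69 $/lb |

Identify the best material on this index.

alloy steel

Normalizing units and computing the index:
  gray cast iron: σ_y = 257.0 MPa, ρ = 7070 kg/m³, cost = 0.9921 $/kg
  nylon: σ_y = 65.10 MPa, ρ = 1110 kg/m³, cost = 4.210 $/kg
  polycarbonate: σ_y = 63.60 MPa, ρ = 1201 kg/m³, cost = 3.320 $/kg
  silicon carbide: σ_y = 419.0 MPa, ρ = 3190 kg/m³, cost = 45.00 $/kg
  PEEK: σ_y = 105.0 MPa, ρ = 1310 kg/m³, cost = 75.60 $/kg
  alloy steel: σ_y = 1030 MPa, ρ = 7800 kg/m³, cost = 1.521 $/kg
  alloy steel: M = 86.8 kN·m per $
  gray cast iron: M = 36.6 kN·m per $
  polycarbonate: M = 15.9 kN·m per $
  nylon: M = 13.9 kN·m per $
  silicon carbide: M = 2.92 kN·m per $
  PEEK: M = 1.06 kN·m per $
Highest index: alloy steel.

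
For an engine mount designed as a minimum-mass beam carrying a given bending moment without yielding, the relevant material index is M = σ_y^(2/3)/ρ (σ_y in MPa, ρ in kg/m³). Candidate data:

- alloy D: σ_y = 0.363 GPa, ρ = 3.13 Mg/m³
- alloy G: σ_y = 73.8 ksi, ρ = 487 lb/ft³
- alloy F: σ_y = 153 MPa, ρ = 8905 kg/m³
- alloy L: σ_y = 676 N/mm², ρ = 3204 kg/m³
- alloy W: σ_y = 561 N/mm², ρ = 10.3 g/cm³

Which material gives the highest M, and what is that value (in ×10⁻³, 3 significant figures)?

alloy L, M = 24.0×10⁻³

In SI units:
  alloy D: σ_y = 363.0 MPa, ρ = 3130 kg/m³
  alloy G: σ_y = 508.8 MPa, ρ = 7801 kg/m³
  alloy F: σ_y = 153.0 MPa, ρ = 8905 kg/m³
  alloy L: σ_y = 676.0 MPa, ρ = 3204 kg/m³
  alloy W: σ_y = 561.0 MPa, ρ = 10300 kg/m³
  alloy L: M = 24.0×10⁻³
  alloy D: M = 16.3×10⁻³
  alloy G: M = 8.17×10⁻³
  alloy W: M = 6.60×10⁻³
  alloy F: M = 3.21×10⁻³
Alloy L has the largest M.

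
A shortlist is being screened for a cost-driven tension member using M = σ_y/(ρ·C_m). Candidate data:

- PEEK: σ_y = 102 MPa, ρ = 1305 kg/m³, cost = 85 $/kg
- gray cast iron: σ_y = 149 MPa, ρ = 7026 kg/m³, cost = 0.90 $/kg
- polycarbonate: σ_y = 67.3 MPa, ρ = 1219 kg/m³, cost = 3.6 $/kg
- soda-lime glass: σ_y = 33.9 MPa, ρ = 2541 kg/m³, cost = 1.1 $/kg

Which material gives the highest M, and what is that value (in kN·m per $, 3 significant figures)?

Evaluate M for each candidate:
  gray cast iron: M = 23.6 kN·m per $
  polycarbonate: M = 15.3 kN·m per $
  soda-lime glass: M = 12.1 kN·m per $
  PEEK: M = 0.920 kN·m per $
Gray cast iron has the largest M.

gray cast iron, M = 23.6 kN·m per $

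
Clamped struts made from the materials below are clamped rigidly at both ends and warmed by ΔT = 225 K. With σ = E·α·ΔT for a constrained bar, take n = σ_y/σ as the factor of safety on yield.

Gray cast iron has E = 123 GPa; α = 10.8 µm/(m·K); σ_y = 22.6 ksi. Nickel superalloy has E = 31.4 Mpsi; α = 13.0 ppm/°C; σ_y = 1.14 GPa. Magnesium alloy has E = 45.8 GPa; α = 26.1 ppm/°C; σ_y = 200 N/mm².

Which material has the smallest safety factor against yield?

In consistent units (E in GPa, α in ×10⁻⁶/K, σ_y in MPa):
  gray cast iron: E = 123.0, α = 10.8, σ_y = 155.8 → σ = 299 MPa, n = 0.521
  nickel superalloy: E = 216.5, α = 13.0, σ_y = 1140 → σ = 633 MPa, n = 1.80
  magnesium alloy: E = 45.80, α = 26.1, σ_y = 200.0 → σ = 269 MPa, n = 0.744
Gray cast iron has the lowest safety factor, n = 0.521.

gray cast iron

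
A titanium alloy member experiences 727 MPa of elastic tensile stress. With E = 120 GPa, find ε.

6.06×10⁻³

ε = σ/E = 727 / 120000 = 6.06×10⁻³.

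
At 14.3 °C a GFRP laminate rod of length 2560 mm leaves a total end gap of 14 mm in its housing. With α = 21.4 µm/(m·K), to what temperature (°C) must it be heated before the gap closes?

α·L₀·ΔT = 14.0 mm ⇒ ΔT = 14.0 / (21.4×10⁻⁶ × 2560.0) = 255.5 K.
T = 14.3 + 255.5 = 269.8 °C.

270 °C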